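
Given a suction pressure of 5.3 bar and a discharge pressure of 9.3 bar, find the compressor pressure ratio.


PR = P_high / P_low
PR = 9.3 / 5.3
PR = 1.755

1.755


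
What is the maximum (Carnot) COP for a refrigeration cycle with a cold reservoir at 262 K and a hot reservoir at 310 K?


dT = 310 - 262 = 48 K
COP_carnot = T_cold / dT = 262 / 48
COP_carnot = 5.458

5.458


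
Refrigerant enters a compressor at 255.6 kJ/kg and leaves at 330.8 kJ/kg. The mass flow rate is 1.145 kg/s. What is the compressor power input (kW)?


dh = 330.8 - 255.6 = 75.2 kJ/kg
W = m_dot * dh = 1.145 * 75.2 = 86.1 kW

86.1


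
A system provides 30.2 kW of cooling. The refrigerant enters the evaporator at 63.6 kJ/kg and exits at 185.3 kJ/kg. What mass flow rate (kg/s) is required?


dh = 185.3 - 63.6 = 121.7 kJ/kg
m_dot = Q / dh = 30.2 / 121.7 = 0.2482 kg/s

0.2482


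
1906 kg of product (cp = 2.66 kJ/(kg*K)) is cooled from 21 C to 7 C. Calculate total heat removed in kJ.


dT = 21 - (7) = 14 K
Q = m * cp * dT = 1906 * 2.66 * 14
Q = 70979 kJ

70979


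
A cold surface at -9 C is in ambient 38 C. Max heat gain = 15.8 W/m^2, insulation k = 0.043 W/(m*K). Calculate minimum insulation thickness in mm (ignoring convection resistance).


dT = 38 - (-9) = 47 K
thickness = k * dT / q_max * 1000
thickness = 0.043 * 47 / 15.8 * 1000
thickness = 127.9 mm

127.9


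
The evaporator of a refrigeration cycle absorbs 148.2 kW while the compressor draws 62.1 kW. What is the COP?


COP = Q_evap / W
COP = 148.2 / 62.1
COP = 2.386

2.386


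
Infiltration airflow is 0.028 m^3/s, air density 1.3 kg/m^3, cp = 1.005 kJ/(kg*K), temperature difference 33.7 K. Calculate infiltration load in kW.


Q = V_dot * rho * cp * dT
Q = 0.028 * 1.3 * 1.005 * 33.7
Q = 1.233 kW

1.233


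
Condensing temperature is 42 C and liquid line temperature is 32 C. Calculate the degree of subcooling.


Subcooling = T_cond - T_liquid
Subcooling = 42 - 32
Subcooling = 10 K

10


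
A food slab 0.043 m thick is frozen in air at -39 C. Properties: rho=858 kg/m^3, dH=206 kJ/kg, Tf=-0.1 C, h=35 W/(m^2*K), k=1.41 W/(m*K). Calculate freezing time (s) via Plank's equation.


dT = -0.1 - (-39) = 38.9 K
term1 = a/(2h) = 0.043/(2*35) = 0.0006142857143
term2 = a^2/(8k) = 0.043^2/(8*1.41) = 0.0001639184397
t = rho*dH*1000/dT * (term1 + term2)
t = 858*206*1000/38.9 * (0.0006142857143 + 0.0001639184397)
t = 3536 s

3536


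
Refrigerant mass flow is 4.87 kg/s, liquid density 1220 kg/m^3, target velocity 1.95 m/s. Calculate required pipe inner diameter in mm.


A = m_dot / (rho * v) = 4.87 / (1220 * 1.95) = 0.002047078604 m^2
d = sqrt(4*A/pi) * 1000
d = 51.1 mm

51.1


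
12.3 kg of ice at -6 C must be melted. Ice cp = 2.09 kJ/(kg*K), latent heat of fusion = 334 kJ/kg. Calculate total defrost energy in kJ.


Sensible heat = cp * dT = 2.09 * 6 = 12.54 kJ/kg
Total per kg = 12.54 + 334 = 346.54 kJ/kg
Q = m * total = 12.3 * 346.54
Q = 4262.4 kJ

4262.4


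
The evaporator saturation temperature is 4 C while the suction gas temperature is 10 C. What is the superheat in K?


Superheat = T_suction - T_evap
Superheat = 10 - (4)
Superheat = 6 K

6


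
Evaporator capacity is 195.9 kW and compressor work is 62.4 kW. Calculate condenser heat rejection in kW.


Q_cond = Q_evap + W
Q_cond = 195.9 + 62.4
Q_cond = 258.3 kW

258.3


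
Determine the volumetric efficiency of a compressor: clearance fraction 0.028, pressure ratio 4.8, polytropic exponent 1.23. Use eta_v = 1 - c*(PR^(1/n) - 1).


PR^(1/n) = 4.8^(1/1.23) = 3.57976621
eta_v = 1 - 0.028 * (3.57976621 - 1)
eta_v = 0.9278

0.9278


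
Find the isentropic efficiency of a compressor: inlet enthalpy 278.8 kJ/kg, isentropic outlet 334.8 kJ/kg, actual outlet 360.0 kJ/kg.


dh_ideal = 334.8 - 278.8 = 56.0 kJ/kg
dh_actual = 360.0 - 278.8 = 81.2 kJ/kg
eta_s = dh_ideal / dh_actual = 56.0 / 81.2
eta_s = 0.6897

0.6897


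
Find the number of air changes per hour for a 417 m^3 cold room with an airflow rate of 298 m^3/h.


ACH = flow / volume
ACH = 298 / 417
ACH = 0.715

0.715


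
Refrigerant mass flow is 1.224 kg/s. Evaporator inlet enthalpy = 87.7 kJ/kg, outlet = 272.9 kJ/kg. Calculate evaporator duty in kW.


dh = 272.9 - 87.7 = 185.2 kJ/kg
Q_evap = m_dot * dh = 1.224 * 185.2
Q_evap = 226.68 kW

226.68


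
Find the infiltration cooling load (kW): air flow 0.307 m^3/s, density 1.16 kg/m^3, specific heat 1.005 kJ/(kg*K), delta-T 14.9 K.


Q = V_dot * rho * cp * dT
Q = 0.307 * 1.16 * 1.005 * 14.9
Q = 5.333 kW

5.333


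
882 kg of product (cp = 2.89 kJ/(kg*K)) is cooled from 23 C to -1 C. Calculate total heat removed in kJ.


dT = 23 - (-1) = 24 K
Q = m * cp * dT = 882 * 2.89 * 24
Q = 61176 kJ

61176


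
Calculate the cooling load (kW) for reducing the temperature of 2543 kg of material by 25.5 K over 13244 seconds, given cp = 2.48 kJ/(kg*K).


Q = m * cp * dT / t
Q = 2543 * 2.48 * 25.5 / 13244
Q = 12.143 kW

12.143


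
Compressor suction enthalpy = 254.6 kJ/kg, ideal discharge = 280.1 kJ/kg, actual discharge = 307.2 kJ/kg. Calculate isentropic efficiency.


dh_ideal = 280.1 - 254.6 = 25.5 kJ/kg
dh_actual = 307.2 - 254.6 = 52.6 kJ/kg
eta_s = dh_ideal / dh_actual = 25.5 / 52.6
eta_s = 0.4848

0.4848


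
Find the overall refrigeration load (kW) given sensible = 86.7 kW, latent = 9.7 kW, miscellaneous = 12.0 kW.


Q_total = Q_s + Q_l + Q_misc
Q_total = 86.7 + 9.7 + 12.0
Q_total = 108.4 kW

108.4


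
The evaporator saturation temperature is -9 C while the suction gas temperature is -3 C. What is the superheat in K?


Superheat = T_suction - T_evap
Superheat = -3 - (-9)
Superheat = 6 K

6


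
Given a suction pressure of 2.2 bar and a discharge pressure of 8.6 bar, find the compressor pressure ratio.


PR = P_high / P_low
PR = 8.6 / 2.2
PR = 3.909

3.909


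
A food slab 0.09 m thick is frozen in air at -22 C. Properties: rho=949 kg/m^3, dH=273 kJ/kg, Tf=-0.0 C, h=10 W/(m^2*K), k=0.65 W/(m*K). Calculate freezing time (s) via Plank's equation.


dT = -0.0 - (-22) = 22.0 K
term1 = a/(2h) = 0.09/(2*10) = 0.0045
term2 = a^2/(8k) = 0.09^2/(8*0.65) = 0.001557692308
t = rho*dH*1000/dT * (term1 + term2)
t = 949*273*1000/22.0 * (0.0045 + 0.001557692308)
t = 71337 s

71337


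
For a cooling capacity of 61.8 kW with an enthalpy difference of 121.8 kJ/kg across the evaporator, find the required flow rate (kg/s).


m_dot = Q / dh
m_dot = 61.8 / 121.8
m_dot = 0.5074 kg/s

0.5074


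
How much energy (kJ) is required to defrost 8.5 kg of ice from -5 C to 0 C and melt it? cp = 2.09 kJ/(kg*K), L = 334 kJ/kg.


Sensible heat = cp * dT = 2.09 * 5 = 10.45 kJ/kg
Total per kg = 10.45 + 334 = 344.45 kJ/kg
Q = m * total = 8.5 * 344.45
Q = 2927.8 kJ

2927.8


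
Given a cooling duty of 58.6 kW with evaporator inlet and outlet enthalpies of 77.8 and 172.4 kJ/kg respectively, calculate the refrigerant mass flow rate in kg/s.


dh = 172.4 - 77.8 = 94.6 kJ/kg
m_dot = Q / dh = 58.6 / 94.6 = 0.6195 kg/s

0.6195


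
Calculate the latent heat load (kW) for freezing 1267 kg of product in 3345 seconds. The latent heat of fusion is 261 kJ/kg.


Q_lat = m * h_fg / t
Q_lat = 1267 * 261 / 3345
Q_lat = 98.86 kW

98.86


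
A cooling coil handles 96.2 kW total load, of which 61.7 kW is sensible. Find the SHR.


SHR = Q_sensible / Q_total
SHR = 61.7 / 96.2
SHR = 0.641

0.641


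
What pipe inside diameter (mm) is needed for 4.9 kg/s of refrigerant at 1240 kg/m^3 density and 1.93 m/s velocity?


A = m_dot / (rho * v) = 4.9 / (1240 * 1.93) = 0.002047467826 m^2
d = sqrt(4*A/pi) * 1000
d = 51.1 mm

51.1


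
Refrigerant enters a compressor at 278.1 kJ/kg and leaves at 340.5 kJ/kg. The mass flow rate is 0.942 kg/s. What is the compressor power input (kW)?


dh = 340.5 - 278.1 = 62.4 kJ/kg
W = m_dot * dh = 0.942 * 62.4 = 58.78 kW

58.78


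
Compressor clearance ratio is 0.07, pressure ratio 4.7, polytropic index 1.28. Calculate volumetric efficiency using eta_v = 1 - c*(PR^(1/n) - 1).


PR^(1/n) = 4.7^(1/1.28) = 3.3502441
eta_v = 1 - 0.07 * (3.3502441 - 1)
eta_v = 0.8355

0.8355


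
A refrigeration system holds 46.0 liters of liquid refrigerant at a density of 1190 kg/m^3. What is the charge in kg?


Charge = V * rho / 1000
Charge = 46.0 * 1190 / 1000
Charge = 54.74 kg

54.74


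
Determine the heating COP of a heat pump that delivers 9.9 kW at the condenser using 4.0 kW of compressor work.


COP_hp = Q_cond / W
COP_hp = 9.9 / 4.0
COP_hp = 2.475

2.475


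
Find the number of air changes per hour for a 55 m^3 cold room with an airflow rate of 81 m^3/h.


ACH = flow / volume
ACH = 81 / 55
ACH = 1.473

1.473


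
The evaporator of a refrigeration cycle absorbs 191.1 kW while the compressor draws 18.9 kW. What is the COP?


COP = Q_evap / W
COP = 191.1 / 18.9
COP = 10.111

10.111


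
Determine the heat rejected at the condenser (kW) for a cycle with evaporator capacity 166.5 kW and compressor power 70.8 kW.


Q_cond = Q_evap + W
Q_cond = 166.5 + 70.8
Q_cond = 237.3 kW

237.3


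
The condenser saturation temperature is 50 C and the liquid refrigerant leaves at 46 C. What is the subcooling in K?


Subcooling = T_cond - T_liquid
Subcooling = 50 - 46
Subcooling = 4 K

4


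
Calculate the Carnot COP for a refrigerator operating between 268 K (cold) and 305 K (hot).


dT = 305 - 268 = 37 K
COP_carnot = T_cold / dT = 268 / 37
COP_carnot = 7.243

7.243


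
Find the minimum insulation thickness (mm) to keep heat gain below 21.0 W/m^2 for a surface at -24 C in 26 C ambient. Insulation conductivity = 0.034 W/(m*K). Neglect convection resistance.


dT = 26 - (-24) = 50 K
thickness = k * dT / q_max * 1000
thickness = 0.034 * 50 / 21.0 * 1000
thickness = 81.0 mm

81.0


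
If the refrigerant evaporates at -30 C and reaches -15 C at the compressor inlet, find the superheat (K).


Superheat = T_suction - T_evap
Superheat = -15 - (-30)
Superheat = 15 K

15


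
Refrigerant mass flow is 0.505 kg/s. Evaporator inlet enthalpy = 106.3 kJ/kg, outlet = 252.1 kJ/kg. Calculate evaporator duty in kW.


dh = 252.1 - 106.3 = 145.8 kJ/kg
Q_evap = m_dot * dh = 0.505 * 145.8
Q_evap = 73.63 kW

73.63


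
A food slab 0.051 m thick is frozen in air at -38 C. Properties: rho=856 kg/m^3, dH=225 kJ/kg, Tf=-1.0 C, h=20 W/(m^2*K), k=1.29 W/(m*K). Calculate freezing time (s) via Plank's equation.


dT = -1.0 - (-38) = 37.0 K
term1 = a/(2h) = 0.051/(2*20) = 0.001275
term2 = a^2/(8k) = 0.051^2/(8*1.29) = 0.0002520348837
t = rho*dH*1000/dT * (term1 + term2)
t = 856*225*1000/37.0 * (0.001275 + 0.0002520348837)
t = 7949 s

7949


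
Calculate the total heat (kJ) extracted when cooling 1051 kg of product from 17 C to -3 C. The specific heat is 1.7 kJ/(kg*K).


dT = 17 - (-3) = 20 K
Q = m * cp * dT = 1051 * 1.7 * 20
Q = 35734 kJ

35734


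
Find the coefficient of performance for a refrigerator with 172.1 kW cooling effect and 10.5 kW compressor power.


COP = Q_evap / W
COP = 172.1 / 10.5
COP = 16.39

16.39


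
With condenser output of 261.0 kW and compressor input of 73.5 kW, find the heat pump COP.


COP_hp = Q_cond / W
COP_hp = 261.0 / 73.5
COP_hp = 3.551

3.551


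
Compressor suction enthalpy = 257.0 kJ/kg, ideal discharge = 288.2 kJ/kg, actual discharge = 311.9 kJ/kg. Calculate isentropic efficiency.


dh_ideal = 288.2 - 257.0 = 31.2 kJ/kg
dh_actual = 311.9 - 257.0 = 54.9 kJ/kg
eta_s = dh_ideal / dh_actual = 31.2 / 54.9
eta_s = 0.5683

0.5683


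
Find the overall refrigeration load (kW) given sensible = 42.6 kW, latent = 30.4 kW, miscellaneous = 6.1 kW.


Q_total = Q_s + Q_l + Q_misc
Q_total = 42.6 + 30.4 + 6.1
Q_total = 79.1 kW

79.1


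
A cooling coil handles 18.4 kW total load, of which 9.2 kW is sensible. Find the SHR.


SHR = Q_sensible / Q_total
SHR = 9.2 / 18.4
SHR = 0.5

0.5


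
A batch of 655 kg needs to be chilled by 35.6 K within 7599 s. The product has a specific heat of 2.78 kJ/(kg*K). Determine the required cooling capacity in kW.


Q = m * cp * dT / t
Q = 655 * 2.78 * 35.6 / 7599
Q = 8.531 kW

8.531


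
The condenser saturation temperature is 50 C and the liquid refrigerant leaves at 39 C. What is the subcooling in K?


Subcooling = T_cond - T_liquid
Subcooling = 50 - 39
Subcooling = 11 K

11


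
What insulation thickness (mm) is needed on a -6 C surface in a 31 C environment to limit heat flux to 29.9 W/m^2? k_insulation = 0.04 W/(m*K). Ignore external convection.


dT = 31 - (-6) = 37 K
thickness = k * dT / q_max * 1000
thickness = 0.04 * 37 / 29.9 * 1000
thickness = 49.5 mm

49.5


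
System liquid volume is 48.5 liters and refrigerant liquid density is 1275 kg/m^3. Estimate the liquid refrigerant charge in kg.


Charge = V * rho / 1000
Charge = 48.5 * 1275 / 1000
Charge = 61.84 kg

61.84


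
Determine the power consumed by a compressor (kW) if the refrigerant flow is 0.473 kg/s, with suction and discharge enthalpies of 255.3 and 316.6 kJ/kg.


dh = 316.6 - 255.3 = 61.3 kJ/kg
W = m_dot * dh = 0.473 * 61.3 = 28.99 kW

28.99


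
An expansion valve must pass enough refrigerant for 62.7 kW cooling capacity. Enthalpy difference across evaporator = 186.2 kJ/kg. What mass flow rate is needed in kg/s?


m_dot = Q / dh
m_dot = 62.7 / 186.2
m_dot = 0.3367 kg/s

0.3367


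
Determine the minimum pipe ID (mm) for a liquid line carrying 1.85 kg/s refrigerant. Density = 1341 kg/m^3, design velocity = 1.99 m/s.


A = m_dot / (rho * v) = 1.85 / (1341 * 1.99) = 0.0006932499934 m^2
d = sqrt(4*A/pi) * 1000
d = 29.7 mm

29.7


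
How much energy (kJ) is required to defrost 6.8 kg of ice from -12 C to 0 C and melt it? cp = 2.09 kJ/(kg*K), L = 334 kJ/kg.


Sensible heat = cp * dT = 2.09 * 12 = 25.08 kJ/kg
Total per kg = 25.08 + 334 = 359.08 kJ/kg
Q = m * total = 6.8 * 359.08
Q = 2441.7 kJ

2441.7


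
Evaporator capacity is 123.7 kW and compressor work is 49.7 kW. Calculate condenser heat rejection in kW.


Q_cond = Q_evap + W
Q_cond = 123.7 + 49.7
Q_cond = 173.4 kW

173.4


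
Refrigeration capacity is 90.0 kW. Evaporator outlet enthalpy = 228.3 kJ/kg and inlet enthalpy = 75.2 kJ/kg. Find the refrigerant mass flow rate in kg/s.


dh = 228.3 - 75.2 = 153.1 kJ/kg
m_dot = Q / dh = 90.0 / 153.1 = 0.5879 kg/s

0.5879


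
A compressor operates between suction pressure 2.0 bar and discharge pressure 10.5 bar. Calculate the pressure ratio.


PR = P_high / P_low
PR = 10.5 / 2.0
PR = 5.25

5.25


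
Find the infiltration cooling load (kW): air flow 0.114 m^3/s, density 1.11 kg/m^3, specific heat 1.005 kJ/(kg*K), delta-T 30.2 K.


Q = V_dot * rho * cp * dT
Q = 0.114 * 1.11 * 1.005 * 30.2
Q = 3.841 kW

3.841


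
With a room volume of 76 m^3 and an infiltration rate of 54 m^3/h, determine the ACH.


ACH = flow / volume
ACH = 54 / 76
ACH = 0.711

0.711


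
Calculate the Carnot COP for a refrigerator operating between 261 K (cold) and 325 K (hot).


dT = 325 - 261 = 64 K
COP_carnot = T_cold / dT = 261 / 64
COP_carnot = 4.078

4.078


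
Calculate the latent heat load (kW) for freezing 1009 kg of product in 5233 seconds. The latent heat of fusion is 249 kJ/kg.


Q_lat = m * h_fg / t
Q_lat = 1009 * 249 / 5233
Q_lat = 48.01 kW

48.01


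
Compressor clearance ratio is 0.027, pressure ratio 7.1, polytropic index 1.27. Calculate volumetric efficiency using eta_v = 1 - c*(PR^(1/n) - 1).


PR^(1/n) = 7.1^(1/1.27) = 4.68039131
eta_v = 1 - 0.027 * (4.68039131 - 1)
eta_v = 0.9006

0.9006


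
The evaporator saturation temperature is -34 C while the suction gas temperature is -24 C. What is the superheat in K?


Superheat = T_suction - T_evap
Superheat = -24 - (-34)
Superheat = 10 K

10


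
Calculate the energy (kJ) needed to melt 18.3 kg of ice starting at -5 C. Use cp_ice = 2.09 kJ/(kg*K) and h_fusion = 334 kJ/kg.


Sensible heat = cp * dT = 2.09 * 5 = 10.45 kJ/kg
Total per kg = 10.45 + 334 = 344.45 kJ/kg
Q = m * total = 18.3 * 344.45
Q = 6303.4 kJ

6303.4


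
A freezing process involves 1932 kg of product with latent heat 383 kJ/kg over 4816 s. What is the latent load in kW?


Q_lat = m * h_fg / t
Q_lat = 1932 * 383 / 4816
Q_lat = 153.65 kW

153.65


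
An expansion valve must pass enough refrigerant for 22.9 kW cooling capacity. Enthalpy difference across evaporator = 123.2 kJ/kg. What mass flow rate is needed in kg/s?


m_dot = Q / dh
m_dot = 22.9 / 123.2
m_dot = 0.1859 kg/s

0.1859


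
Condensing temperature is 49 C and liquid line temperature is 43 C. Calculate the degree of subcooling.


Subcooling = T_cond - T_liquid
Subcooling = 49 - 43
Subcooling = 6 K

6


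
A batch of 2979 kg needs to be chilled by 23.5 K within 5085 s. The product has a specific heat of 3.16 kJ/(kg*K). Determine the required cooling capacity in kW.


Q = m * cp * dT / t
Q = 2979 * 3.16 * 23.5 / 5085
Q = 43.505 kW

43.505


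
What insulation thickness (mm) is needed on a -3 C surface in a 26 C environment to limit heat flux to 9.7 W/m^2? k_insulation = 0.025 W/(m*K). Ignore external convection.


dT = 26 - (-3) = 29 K
thickness = k * dT / q_max * 1000
thickness = 0.025 * 29 / 9.7 * 1000
thickness = 74.7 mm

74.7


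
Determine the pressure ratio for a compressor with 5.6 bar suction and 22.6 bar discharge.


PR = P_high / P_low
PR = 22.6 / 5.6
PR = 4.036

4.036


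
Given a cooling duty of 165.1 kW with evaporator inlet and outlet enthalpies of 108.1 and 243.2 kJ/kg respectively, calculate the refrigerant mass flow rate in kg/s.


dh = 243.2 - 108.1 = 135.1 kJ/kg
m_dot = Q / dh = 165.1 / 135.1 = 1.2221 kg/s

1.2221


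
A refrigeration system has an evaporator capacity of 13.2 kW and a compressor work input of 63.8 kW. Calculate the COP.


COP = Q_evap / W
COP = 13.2 / 63.8
COP = 0.207

0.207


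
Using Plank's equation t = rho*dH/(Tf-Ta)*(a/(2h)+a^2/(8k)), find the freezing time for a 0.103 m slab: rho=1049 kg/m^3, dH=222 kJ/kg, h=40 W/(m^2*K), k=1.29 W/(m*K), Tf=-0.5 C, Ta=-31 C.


dT = -0.5 - (-31) = 30.5 K
term1 = a/(2h) = 0.103/(2*40) = 0.0012875
term2 = a^2/(8k) = 0.103^2/(8*1.29) = 0.001028003876
t = rho*dH*1000/dT * (term1 + term2)
t = 1049*222*1000/30.5 * (0.0012875 + 0.001028003876)
t = 17680 s

17680


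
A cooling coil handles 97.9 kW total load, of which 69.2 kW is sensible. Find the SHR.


SHR = Q_sensible / Q_total
SHR = 69.2 / 97.9
SHR = 0.707

0.707


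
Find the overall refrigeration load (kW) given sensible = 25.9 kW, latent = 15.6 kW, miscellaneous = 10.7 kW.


Q_total = Q_s + Q_l + Q_misc
Q_total = 25.9 + 15.6 + 10.7
Q_total = 52.2 kW

52.2


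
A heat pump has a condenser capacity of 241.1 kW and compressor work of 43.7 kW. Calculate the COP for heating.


COP_hp = Q_cond / W
COP_hp = 241.1 / 43.7
COP_hp = 5.517

5.517


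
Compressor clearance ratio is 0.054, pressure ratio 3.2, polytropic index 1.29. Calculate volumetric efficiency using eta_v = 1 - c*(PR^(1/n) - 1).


PR^(1/n) = 3.2^(1/1.29) = 2.46370741
eta_v = 1 - 0.054 * (2.46370741 - 1)
eta_v = 0.921

0.921


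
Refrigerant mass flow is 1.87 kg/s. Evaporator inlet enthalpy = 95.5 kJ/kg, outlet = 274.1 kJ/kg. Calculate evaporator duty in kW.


dh = 274.1 - 95.5 = 178.6 kJ/kg
Q_evap = m_dot * dh = 1.87 * 178.6
Q_evap = 333.98 kW

333.98


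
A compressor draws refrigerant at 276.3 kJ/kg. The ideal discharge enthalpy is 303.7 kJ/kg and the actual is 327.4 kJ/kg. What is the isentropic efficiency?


dh_ideal = 303.7 - 276.3 = 27.4 kJ/kg
dh_actual = 327.4 - 276.3 = 51.1 kJ/kg
eta_s = dh_ideal / dh_actual = 27.4 / 51.1
eta_s = 0.5362

0.5362


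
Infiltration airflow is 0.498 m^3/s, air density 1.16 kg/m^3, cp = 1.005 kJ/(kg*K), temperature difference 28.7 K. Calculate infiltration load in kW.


Q = V_dot * rho * cp * dT
Q = 0.498 * 1.16 * 1.005 * 28.7
Q = 16.662 kW

16.662


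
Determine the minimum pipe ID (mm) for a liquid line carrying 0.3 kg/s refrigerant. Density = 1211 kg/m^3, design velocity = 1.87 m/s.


A = m_dot / (rho * v) = 0.3 / (1211 * 1.87) = 0.000132475481 m^2
d = sqrt(4*A/pi) * 1000
d = 13.0 mm

13.0


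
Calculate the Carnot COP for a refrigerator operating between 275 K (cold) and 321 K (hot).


dT = 321 - 275 = 46 K
COP_carnot = T_cold / dT = 275 / 46
COP_carnot = 5.978

5.978


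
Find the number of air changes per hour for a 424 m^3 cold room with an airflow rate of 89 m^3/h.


ACH = flow / volume
ACH = 89 / 424
ACH = 0.21

0.21


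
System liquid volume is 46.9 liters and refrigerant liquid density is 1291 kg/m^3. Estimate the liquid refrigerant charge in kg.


Charge = V * rho / 1000
Charge = 46.9 * 1291 / 1000
Charge = 60.55 kg

60.55


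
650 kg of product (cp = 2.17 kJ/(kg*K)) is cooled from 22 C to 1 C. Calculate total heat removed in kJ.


dT = 22 - (1) = 21 K
Q = m * cp * dT = 650 * 2.17 * 21
Q = 29621 kJ

29621


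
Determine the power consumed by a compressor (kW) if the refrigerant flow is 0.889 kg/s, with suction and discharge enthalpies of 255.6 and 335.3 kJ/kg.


dh = 335.3 - 255.6 = 79.7 kJ/kg
W = m_dot * dh = 0.889 * 79.7 = 70.85 kW

70.85


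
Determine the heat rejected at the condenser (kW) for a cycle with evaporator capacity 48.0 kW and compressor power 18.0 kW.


Q_cond = Q_evap + W
Q_cond = 48.0 + 18.0
Q_cond = 66.0 kW

66.0


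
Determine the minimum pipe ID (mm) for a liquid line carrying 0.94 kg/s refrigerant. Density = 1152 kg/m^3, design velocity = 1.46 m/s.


A = m_dot / (rho * v) = 0.94 / (1152 * 1.46) = 0.0005588850837 m^2
d = sqrt(4*A/pi) * 1000
d = 26.7 mm

26.7


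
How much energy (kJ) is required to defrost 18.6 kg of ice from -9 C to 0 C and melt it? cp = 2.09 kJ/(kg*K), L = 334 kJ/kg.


Sensible heat = cp * dT = 2.09 * 9 = 18.81 kJ/kg
Total per kg = 18.81 + 334 = 352.81 kJ/kg
Q = m * total = 18.6 * 352.81
Q = 6562.3 kJ

6562.3


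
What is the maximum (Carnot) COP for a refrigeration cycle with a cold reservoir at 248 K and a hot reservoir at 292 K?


dT = 292 - 248 = 44 K
COP_carnot = T_cold / dT = 248 / 44
COP_carnot = 5.636

5.636


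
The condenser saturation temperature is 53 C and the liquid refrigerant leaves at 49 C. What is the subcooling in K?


Subcooling = T_cond - T_liquid
Subcooling = 53 - 49
Subcooling = 4 K

4


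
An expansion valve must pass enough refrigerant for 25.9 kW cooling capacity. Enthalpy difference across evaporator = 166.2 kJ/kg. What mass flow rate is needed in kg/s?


m_dot = Q / dh
m_dot = 25.9 / 166.2
m_dot = 0.1558 kg/s

0.1558


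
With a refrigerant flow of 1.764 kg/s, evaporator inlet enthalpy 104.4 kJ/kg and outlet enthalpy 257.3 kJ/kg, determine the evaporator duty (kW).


dh = 257.3 - 104.4 = 152.9 kJ/kg
Q_evap = m_dot * dh = 1.764 * 152.9
Q_evap = 269.72 kW

269.72


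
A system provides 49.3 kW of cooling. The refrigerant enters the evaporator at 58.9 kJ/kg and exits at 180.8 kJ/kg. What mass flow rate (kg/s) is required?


dh = 180.8 - 58.9 = 121.9 kJ/kg
m_dot = Q / dh = 49.3 / 121.9 = 0.4044 kg/s

0.4044


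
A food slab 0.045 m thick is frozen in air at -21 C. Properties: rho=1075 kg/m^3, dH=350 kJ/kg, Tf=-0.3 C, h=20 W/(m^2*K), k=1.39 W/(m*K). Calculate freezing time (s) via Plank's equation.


dT = -0.3 - (-21) = 20.7 K
term1 = a/(2h) = 0.045/(2*20) = 0.001125
term2 = a^2/(8k) = 0.045^2/(8*1.39) = 0.0001821043165
t = rho*dH*1000/dT * (term1 + term2)
t = 1075*350*1000/20.7 * (0.001125 + 0.0001821043165)
t = 23758 s

23758


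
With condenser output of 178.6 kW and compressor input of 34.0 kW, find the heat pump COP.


COP_hp = Q_cond / W
COP_hp = 178.6 / 34.0
COP_hp = 5.253

5.253


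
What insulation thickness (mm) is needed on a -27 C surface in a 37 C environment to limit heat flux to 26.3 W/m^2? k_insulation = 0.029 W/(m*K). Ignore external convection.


dT = 37 - (-27) = 64 K
thickness = k * dT / q_max * 1000
thickness = 0.029 * 64 / 26.3 * 1000
thickness = 70.6 mm

70.6


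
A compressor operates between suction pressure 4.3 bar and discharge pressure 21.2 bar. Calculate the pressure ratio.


PR = P_high / P_low
PR = 21.2 / 4.3
PR = 4.93

4.93


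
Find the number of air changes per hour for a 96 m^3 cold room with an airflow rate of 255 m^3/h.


ACH = flow / volume
ACH = 255 / 96
ACH = 2.656

2.656


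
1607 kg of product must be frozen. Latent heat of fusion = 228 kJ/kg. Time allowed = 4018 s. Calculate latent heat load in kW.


Q_lat = m * h_fg / t
Q_lat = 1607 * 228 / 4018
Q_lat = 91.19 kW

91.19


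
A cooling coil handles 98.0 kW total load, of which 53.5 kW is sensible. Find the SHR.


SHR = Q_sensible / Q_total
SHR = 53.5 / 98.0
SHR = 0.546

0.546


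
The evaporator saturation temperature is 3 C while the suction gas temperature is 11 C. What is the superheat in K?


Superheat = T_suction - T_evap
Superheat = 11 - (3)
Superheat = 8 K

8


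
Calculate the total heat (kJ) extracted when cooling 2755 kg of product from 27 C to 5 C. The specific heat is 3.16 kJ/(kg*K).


dT = 27 - (5) = 22 K
Q = m * cp * dT = 2755 * 3.16 * 22
Q = 191528 kJ

191528


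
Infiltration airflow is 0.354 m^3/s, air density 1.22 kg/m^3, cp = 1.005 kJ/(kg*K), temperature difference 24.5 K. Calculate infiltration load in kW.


Q = V_dot * rho * cp * dT
Q = 0.354 * 1.22 * 1.005 * 24.5
Q = 10.634 kW

10.634


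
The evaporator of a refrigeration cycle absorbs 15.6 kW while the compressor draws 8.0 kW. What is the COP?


COP = Q_evap / W
COP = 15.6 / 8.0
COP = 1.95

1.95


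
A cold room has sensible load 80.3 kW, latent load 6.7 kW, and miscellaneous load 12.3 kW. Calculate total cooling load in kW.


Q_total = Q_s + Q_l + Q_misc
Q_total = 80.3 + 6.7 + 12.3
Q_total = 99.3 kW

99.3


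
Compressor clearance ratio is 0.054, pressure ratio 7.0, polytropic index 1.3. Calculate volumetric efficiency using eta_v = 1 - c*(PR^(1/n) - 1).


PR^(1/n) = 7.0^(1/1.3) = 4.46761166
eta_v = 1 - 0.054 * (4.46761166 - 1)
eta_v = 0.8127

0.8127


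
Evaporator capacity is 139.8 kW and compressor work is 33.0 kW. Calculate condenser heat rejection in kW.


Q_cond = Q_evap + W
Q_cond = 139.8 + 33.0
Q_cond = 172.8 kW

172.8


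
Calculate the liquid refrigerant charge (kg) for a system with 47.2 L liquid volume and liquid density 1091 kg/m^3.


Charge = V * rho / 1000
Charge = 47.2 * 1091 / 1000
Charge = 51.5 kg

51.5


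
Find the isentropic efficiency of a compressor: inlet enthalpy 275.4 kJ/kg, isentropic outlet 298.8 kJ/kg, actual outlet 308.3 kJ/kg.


dh_ideal = 298.8 - 275.4 = 23.4 kJ/kg
dh_actual = 308.3 - 275.4 = 32.9 kJ/kg
eta_s = dh_ideal / dh_actual = 23.4 / 32.9
eta_s = 0.7112

0.7112


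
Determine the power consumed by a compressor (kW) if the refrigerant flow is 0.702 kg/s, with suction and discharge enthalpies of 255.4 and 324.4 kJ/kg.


dh = 324.4 - 255.4 = 69.0 kJ/kg
W = m_dot * dh = 0.702 * 69.0 = 48.44 kW

48.44


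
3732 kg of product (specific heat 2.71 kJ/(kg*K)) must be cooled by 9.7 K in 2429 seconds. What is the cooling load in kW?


Q = m * cp * dT / t
Q = 3732 * 2.71 * 9.7 / 2429
Q = 40.388 kW

40.388


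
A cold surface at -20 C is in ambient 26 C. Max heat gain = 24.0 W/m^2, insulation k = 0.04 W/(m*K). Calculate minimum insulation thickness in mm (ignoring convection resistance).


dT = 26 - (-20) = 46 K
thickness = k * dT / q_max * 1000
thickness = 0.04 * 46 / 24.0 * 1000
thickness = 76.7 mm

76.7


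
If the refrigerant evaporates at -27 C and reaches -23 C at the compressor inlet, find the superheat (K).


Superheat = T_suction - T_evap
Superheat = -23 - (-27)
Superheat = 4 K

4


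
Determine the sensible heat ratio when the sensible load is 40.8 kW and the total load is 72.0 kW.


SHR = Q_sensible / Q_total
SHR = 40.8 / 72.0
SHR = 0.567

0.567


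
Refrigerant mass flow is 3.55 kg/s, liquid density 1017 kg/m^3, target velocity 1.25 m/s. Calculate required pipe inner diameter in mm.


A = m_dot / (rho * v) = 3.55 / (1017 * 1.25) = 0.00279252704 m^2
d = sqrt(4*A/pi) * 1000
d = 59.6 mm

59.6


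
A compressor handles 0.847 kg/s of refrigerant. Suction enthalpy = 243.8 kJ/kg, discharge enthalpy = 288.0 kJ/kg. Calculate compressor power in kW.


dh = 288.0 - 243.8 = 44.2 kJ/kg
W = m_dot * dh = 0.847 * 44.2 = 37.44 kW

37.44


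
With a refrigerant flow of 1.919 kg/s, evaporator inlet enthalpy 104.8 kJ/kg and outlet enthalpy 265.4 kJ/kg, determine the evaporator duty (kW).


dh = 265.4 - 104.8 = 160.6 kJ/kg
Q_evap = m_dot * dh = 1.919 * 160.6
Q_evap = 308.19 kW

308.19


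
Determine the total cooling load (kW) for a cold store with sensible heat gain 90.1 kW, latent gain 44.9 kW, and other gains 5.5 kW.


Q_total = Q_s + Q_l + Q_misc
Q_total = 90.1 + 44.9 + 5.5
Q_total = 140.5 kW

140.5


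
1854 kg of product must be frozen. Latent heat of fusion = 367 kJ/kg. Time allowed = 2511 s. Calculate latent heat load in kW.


Q_lat = m * h_fg / t
Q_lat = 1854 * 367 / 2511
Q_lat = 270.97 kW

270.97


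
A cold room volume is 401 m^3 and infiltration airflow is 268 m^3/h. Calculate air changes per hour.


ACH = flow / volume
ACH = 268 / 401
ACH = 0.668

0.668


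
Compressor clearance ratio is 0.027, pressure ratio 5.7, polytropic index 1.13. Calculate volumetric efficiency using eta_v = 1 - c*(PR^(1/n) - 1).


PR^(1/n) = 5.7^(1/1.13) = 4.66568916
eta_v = 1 - 0.027 * (4.66568916 - 1)
eta_v = 0.901

0.901


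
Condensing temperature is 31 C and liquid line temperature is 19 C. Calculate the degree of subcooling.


Subcooling = T_cond - T_liquid
Subcooling = 31 - 19
Subcooling = 12 K

12


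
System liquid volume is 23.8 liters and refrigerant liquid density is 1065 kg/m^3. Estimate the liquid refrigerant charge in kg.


Charge = V * rho / 1000
Charge = 23.8 * 1065 / 1000
Charge = 25.35 kg

25.35


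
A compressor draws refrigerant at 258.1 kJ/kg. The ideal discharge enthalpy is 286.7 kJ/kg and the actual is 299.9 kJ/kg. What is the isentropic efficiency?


dh_ideal = 286.7 - 258.1 = 28.6 kJ/kg
dh_actual = 299.9 - 258.1 = 41.8 kJ/kg
eta_s = dh_ideal / dh_actual = 28.6 / 41.8
eta_s = 0.6842

0.6842


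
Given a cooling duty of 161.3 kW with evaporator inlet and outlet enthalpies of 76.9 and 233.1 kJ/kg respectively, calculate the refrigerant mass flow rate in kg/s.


dh = 233.1 - 76.9 = 156.2 kJ/kg
m_dot = Q / dh = 161.3 / 156.2 = 1.0327 kg/s

1.0327


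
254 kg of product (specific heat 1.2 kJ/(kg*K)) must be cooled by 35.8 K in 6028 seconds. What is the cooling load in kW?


Q = m * cp * dT / t
Q = 254 * 1.2 * 35.8 / 6028
Q = 1.81 kW

1.81


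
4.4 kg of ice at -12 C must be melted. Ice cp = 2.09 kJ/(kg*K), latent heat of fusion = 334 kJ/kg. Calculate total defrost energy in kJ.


Sensible heat = cp * dT = 2.09 * 12 = 25.08 kJ/kg
Total per kg = 25.08 + 334 = 359.08 kJ/kg
Q = m * total = 4.4 * 359.08
Q = 1580.0 kJ

1580.0


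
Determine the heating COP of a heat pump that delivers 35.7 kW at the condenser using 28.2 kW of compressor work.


COP_hp = Q_cond / W
COP_hp = 35.7 / 28.2
COP_hp = 1.266

1.266


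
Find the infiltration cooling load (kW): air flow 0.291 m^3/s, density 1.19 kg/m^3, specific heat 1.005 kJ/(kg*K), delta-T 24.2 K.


Q = V_dot * rho * cp * dT
Q = 0.291 * 1.19 * 1.005 * 24.2
Q = 8.422 kW

8.422


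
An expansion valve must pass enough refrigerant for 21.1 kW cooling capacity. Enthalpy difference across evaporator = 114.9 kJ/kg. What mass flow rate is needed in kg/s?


m_dot = Q / dh
m_dot = 21.1 / 114.9
m_dot = 0.1836 kg/s

0.1836


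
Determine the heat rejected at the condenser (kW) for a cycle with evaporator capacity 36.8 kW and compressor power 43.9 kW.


Q_cond = Q_evap + W
Q_cond = 36.8 + 43.9
Q_cond = 80.7 kW

80.7


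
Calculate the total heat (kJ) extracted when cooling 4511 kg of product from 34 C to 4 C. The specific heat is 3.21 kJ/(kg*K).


dT = 34 - (4) = 30 K
Q = m * cp * dT = 4511 * 3.21 * 30
Q = 434409 kJ

434409


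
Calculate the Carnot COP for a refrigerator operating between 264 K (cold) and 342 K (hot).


dT = 342 - 264 = 78 K
COP_carnot = T_cold / dT = 264 / 78
COP_carnot = 3.385

3.385


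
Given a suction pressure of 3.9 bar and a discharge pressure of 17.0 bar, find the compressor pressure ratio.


PR = P_high / P_low
PR = 17.0 / 3.9
PR = 4.359

4.359


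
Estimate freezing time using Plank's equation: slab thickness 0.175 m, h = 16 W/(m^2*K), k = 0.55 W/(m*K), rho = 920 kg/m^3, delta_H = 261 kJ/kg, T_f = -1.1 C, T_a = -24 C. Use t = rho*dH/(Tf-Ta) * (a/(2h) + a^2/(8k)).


dT = -1.1 - (-24) = 22.9 K
term1 = a/(2h) = 0.175/(2*16) = 0.00546875
term2 = a^2/(8k) = 0.175^2/(8*0.55) = 0.006960227273
t = rho*dH*1000/dT * (term1 + term2)
t = 920*261*1000/22.9 * (0.00546875 + 0.006960227273)
t = 130325 s

130325


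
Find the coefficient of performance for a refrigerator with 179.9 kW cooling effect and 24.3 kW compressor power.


COP = Q_evap / W
COP = 179.9 / 24.3
COP = 7.403

7.403


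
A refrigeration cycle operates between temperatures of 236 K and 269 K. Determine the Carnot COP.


dT = 269 - 236 = 33 K
COP_carnot = T_cold / dT = 236 / 33
COP_carnot = 7.152

7.152


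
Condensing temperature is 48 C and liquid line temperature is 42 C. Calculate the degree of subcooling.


Subcooling = T_cond - T_liquid
Subcooling = 48 - 42
Subcooling = 6 K

6


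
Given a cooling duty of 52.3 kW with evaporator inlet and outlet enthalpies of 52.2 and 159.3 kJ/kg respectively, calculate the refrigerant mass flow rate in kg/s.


dh = 159.3 - 52.2 = 107.1 kJ/kg
m_dot = Q / dh = 52.3 / 107.1 = 0.4883 kg/s

0.4883


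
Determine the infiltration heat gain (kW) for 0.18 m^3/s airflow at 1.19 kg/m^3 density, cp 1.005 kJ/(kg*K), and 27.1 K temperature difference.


Q = V_dot * rho * cp * dT
Q = 0.18 * 1.19 * 1.005 * 27.1
Q = 5.834 kW

5.834


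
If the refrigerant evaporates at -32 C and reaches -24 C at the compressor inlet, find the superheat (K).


Superheat = T_suction - T_evap
Superheat = -24 - (-32)
Superheat = 8 K

8


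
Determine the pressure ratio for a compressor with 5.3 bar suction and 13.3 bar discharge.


PR = P_high / P_low
PR = 13.3 / 5.3
PR = 2.509

2.509


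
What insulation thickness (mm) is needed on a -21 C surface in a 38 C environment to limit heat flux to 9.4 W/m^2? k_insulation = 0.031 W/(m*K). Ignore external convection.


dT = 38 - (-21) = 59 K
thickness = k * dT / q_max * 1000
thickness = 0.031 * 59 / 9.4 * 1000
thickness = 194.6 mm

194.6


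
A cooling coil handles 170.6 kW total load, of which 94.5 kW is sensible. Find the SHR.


SHR = Q_sensible / Q_total
SHR = 94.5 / 170.6
SHR = 0.554

0.554


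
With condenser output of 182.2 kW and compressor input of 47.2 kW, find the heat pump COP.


COP_hp = Q_cond / W
COP_hp = 182.2 / 47.2
COP_hp = 3.86

3.86


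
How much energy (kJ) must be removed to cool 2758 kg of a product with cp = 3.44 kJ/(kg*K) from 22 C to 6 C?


dT = 22 - (6) = 16 K
Q = m * cp * dT = 2758 * 3.44 * 16
Q = 151800 kJ

151800


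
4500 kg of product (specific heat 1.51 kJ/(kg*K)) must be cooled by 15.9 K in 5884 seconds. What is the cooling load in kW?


Q = m * cp * dT / t
Q = 4500 * 1.51 * 15.9 / 5884
Q = 18.362 kW

18.362


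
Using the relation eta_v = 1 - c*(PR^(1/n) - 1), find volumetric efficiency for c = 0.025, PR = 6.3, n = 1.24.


PR^(1/n) = 6.3^(1/1.24) = 4.41193876
eta_v = 1 - 0.025 * (4.41193876 - 1)
eta_v = 0.9147

0.9147


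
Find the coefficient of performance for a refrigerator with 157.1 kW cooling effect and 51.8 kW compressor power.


COP = Q_evap / W
COP = 157.1 / 51.8
COP = 3.033

3.033


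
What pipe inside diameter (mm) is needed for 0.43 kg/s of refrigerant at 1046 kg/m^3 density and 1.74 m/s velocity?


A = m_dot / (rho * v) = 0.43 / (1046 * 1.74) = 0.0002362585438 m^2
d = sqrt(4*A/pi) * 1000
d = 17.3 mm

17.3


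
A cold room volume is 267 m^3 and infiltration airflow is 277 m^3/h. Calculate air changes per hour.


ACH = flow / volume
ACH = 277 / 267
ACH = 1.037

1.037


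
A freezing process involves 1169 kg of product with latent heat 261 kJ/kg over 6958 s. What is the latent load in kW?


Q_lat = m * h_fg / t
Q_lat = 1169 * 261 / 6958
Q_lat = 43.85 kW

43.85


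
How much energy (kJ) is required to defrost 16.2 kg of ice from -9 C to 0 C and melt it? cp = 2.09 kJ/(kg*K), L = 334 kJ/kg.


Sensible heat = cp * dT = 2.09 * 9 = 18.81 kJ/kg
Total per kg = 18.81 + 334 = 352.81 kJ/kg
Q = m * total = 16.2 * 352.81
Q = 5715.5 kJ

5715.5


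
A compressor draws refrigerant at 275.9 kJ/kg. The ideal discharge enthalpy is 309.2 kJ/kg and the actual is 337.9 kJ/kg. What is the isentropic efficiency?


dh_ideal = 309.2 - 275.9 = 33.3 kJ/kg
dh_actual = 337.9 - 275.9 = 62.0 kJ/kg
eta_s = dh_ideal / dh_actual = 33.3 / 62.0
eta_s = 0.5371

0.5371


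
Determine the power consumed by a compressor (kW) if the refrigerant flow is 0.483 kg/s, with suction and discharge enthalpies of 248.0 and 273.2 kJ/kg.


dh = 273.2 - 248.0 = 25.2 kJ/kg
W = m_dot * dh = 0.483 * 25.2 = 12.17 kW

12.17


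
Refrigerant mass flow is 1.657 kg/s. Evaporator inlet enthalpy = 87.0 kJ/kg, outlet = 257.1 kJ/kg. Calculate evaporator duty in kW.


dh = 257.1 - 87.0 = 170.1 kJ/kg
Q_evap = m_dot * dh = 1.657 * 170.1
Q_evap = 281.86 kW

281.86


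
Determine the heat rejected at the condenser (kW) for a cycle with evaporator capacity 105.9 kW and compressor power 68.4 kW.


Q_cond = Q_evap + W
Q_cond = 105.9 + 68.4
Q_cond = 174.3 kW

174.3


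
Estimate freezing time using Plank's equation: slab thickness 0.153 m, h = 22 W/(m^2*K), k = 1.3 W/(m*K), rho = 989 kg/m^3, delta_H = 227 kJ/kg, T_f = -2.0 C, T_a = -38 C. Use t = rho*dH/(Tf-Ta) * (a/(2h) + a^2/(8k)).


dT = -2.0 - (-38) = 36.0 K
term1 = a/(2h) = 0.153/(2*22) = 0.003477272727
term2 = a^2/(8k) = 0.153^2/(8*1.3) = 0.002250865385
t = rho*dH*1000/dT * (term1 + term2)
t = 989*227*1000/36.0 * (0.003477272727 + 0.002250865385)
t = 35722 s

35722


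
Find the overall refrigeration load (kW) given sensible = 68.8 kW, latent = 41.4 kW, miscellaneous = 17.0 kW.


Q_total = Q_s + Q_l + Q_misc
Q_total = 68.8 + 41.4 + 17.0
Q_total = 127.2 kW

127.2


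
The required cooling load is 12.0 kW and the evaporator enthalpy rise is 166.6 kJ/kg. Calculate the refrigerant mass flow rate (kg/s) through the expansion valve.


m_dot = Q / dh
m_dot = 12.0 / 166.6
m_dot = 0.072 kg/s

0.072


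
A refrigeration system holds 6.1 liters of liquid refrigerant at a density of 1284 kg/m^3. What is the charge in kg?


Charge = V * rho / 1000
Charge = 6.1 * 1284 / 1000
Charge = 7.83 kg

7.83


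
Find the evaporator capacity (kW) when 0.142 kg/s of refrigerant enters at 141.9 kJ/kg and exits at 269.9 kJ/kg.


dh = 269.9 - 141.9 = 128.0 kJ/kg
Q_evap = m_dot * dh = 0.142 * 128.0
Q_evap = 18.18 kW

18.18


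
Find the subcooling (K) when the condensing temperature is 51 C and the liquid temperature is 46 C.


Subcooling = T_cond - T_liquid
Subcooling = 51 - 46
Subcooling = 5 K

5


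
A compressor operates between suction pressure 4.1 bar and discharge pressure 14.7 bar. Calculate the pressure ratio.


PR = P_high / P_low
PR = 14.7 / 4.1
PR = 3.585

3.585


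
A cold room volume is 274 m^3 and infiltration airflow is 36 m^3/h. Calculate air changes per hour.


ACH = flow / volume
ACH = 36 / 274
ACH = 0.131

0.131


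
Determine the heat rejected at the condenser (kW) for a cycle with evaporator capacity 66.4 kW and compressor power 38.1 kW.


Q_cond = Q_evap + W
Q_cond = 66.4 + 38.1
Q_cond = 104.5 kW

104.5


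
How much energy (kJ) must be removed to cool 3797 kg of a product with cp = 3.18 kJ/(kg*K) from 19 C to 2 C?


dT = 19 - (2) = 17 K
Q = m * cp * dT = 3797 * 3.18 * 17
Q = 205266 kJ

205266
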